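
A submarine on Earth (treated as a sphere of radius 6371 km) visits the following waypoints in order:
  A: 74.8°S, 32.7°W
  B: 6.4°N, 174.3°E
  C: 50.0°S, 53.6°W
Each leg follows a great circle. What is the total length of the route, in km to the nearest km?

Leg A→B: central angle 1.9174 rad, distance 12215.9 km.
Leg B→C: central angle 2.1102 rad, distance 13444.2 km.
Total: 12215.9 + 13444.2 ≈ 25660 km.

25660 km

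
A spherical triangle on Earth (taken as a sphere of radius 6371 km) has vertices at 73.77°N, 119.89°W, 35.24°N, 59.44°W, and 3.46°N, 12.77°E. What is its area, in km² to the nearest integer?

Side lengths (central angles): a = 1.2829, b = 1.7023, c = 0.8412 rad; semiperimeter s = 1.9132.
By l'Huilier's theorem, tan(E/4) = √[tan(s/2) tan((s−a)/2) tan((s−b)/2) tan((s−c)/2)], giving spherical excess E = 0.6755 rad.
Area = E·R² = 0.6755 × (6371)² ≈ 27416594 km².

27416594 km²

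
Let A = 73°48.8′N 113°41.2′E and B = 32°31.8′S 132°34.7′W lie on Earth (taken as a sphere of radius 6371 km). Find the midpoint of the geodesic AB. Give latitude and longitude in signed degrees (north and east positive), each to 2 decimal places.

28.63°, -151.82°

Central angle δ = 2.2282 rad. Interpolating on the sphere with fraction f = 0.5:
P = [sin((1−f)δ)·A + sin(fδ)·B] / sin δ = 1.1338·A + 1.1338·B in Cartesian coordinates,
giving P = (-0.7737, -0.4144, 0.4792), i.e. latitude 28.63°, longitude -151.82°.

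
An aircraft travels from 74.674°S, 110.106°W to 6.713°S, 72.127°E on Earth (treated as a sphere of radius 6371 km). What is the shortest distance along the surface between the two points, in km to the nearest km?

10964 km

With latitudes φ₁ = -74.674°, φ₂ = -6.713° and longitude difference Δλ = -177.767°:
cos c = sin φ₁ sin φ₂ + cos φ₁ cos φ₂ cos Δλ = (-0.9644)(-0.1169) + (0.2643)(0.9931)(-0.9992) = -0.14956,
so c = arccos(-0.14956) = 1.72092 rad.
Distance = R·c = 6371 × 1.7209 ≈ 10964 km.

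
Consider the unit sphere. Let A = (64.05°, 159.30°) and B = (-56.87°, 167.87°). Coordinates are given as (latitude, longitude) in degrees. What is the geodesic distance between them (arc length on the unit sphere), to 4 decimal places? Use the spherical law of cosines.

2.1136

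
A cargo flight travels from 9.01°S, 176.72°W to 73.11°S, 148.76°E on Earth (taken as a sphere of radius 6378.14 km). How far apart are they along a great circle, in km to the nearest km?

Let φ₁ = -0.1573 rad, φ₂ = -1.2760 rad, and Δλ = -0.6025 rad.
Haversine: a = sin²(Δφ/2) + cos φ₁ cos φ₂ sin²(Δλ/2) = 0.2816 + (0.9877)(0.2905)(0.0880) = 0.30686.
Central angle c = 2·arcsin(√a) = 1.17420 rad.
Distance = R·c = 6378.14 × 1.1742 ≈ 7489 km.

7489 km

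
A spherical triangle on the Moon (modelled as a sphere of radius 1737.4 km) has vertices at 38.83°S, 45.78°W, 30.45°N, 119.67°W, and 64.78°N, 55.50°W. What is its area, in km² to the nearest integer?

3313490 km²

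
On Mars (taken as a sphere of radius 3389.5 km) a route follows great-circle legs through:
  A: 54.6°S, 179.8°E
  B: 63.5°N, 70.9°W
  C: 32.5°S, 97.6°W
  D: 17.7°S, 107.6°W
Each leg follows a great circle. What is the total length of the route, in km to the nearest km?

Leg A→B: central angle 2.5234 rad, distance 8553.0 km.
Leg B→C: central angle 1.7160 rad, distance 5816.2 km.
Leg C→D: central angle 0.3024 rad, distance 1025.1 km.
Total: 8553.0 + 5816.2 + 1025.1 ≈ 15394 km.

15394 km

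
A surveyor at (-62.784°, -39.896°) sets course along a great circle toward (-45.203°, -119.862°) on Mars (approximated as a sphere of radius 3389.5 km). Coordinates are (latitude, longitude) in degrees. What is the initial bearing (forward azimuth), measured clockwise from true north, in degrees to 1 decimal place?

252.8°

With φ₁ = -1.0958, φ₂ = -0.7889, Δλ = -1.3957 rad, the forward-azimuth formula gives
θ = atan2( sin Δλ cos φ₂ , cos φ₁ sin φ₂ − sin φ₁ cos φ₂ cos Δλ ) = atan2(-0.6938, -0.2154) = -107.24°.
Adding 360° brings this into [0°, 360°): 252.8°.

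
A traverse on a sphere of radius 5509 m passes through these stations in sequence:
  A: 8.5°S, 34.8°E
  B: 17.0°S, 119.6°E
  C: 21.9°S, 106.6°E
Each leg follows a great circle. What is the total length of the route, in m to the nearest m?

9210 m

Leg A→B: central angle 1.4415 rad, distance 7941.2 m.
Leg B→C: central angle 0.2303 rad, distance 1268.6 m.
Total: 7941.2 + 1268.6 ≈ 9210 m.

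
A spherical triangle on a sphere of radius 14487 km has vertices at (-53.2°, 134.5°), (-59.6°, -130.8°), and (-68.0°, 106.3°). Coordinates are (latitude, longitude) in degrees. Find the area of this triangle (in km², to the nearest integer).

30969490 km²

Side lengths (central angles): a = 0.7999, b = 0.3476, c = 0.8422 rad; semiperimeter s = 0.9949.
By l'Huilier's theorem, tan(E/4) = √[tan(s/2) tan((s−a)/2) tan((s−b)/2) tan((s−c)/2)], giving spherical excess E = 0.1476 rad.
Area = E·R² = 0.1476 × (14487)² ≈ 30969490 km².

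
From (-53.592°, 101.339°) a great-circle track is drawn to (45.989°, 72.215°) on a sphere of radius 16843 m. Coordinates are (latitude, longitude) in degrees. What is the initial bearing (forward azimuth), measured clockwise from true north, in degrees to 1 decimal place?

339.7°

With φ₁ = -0.9354, φ₂ = 0.8027, Δλ = -0.5083 rad, the forward-azimuth formula gives
θ = atan2( sin Δλ cos φ₂ , cos φ₁ sin φ₂ − sin φ₁ cos φ₂ cos Δλ ) = atan2(-0.3382, 0.9154) = -20.28°.
Adding 360° brings this into [0°, 360°): 339.7°.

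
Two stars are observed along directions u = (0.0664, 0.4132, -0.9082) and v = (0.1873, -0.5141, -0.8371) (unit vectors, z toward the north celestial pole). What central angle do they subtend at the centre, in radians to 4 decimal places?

u·v = 0.5603; |u| = 1.0000, |v| = 1.0001.
cos θ = (u·v)/(|u||v|) = 0.5602, so θ = 0.9761 rad.

0.9761 rad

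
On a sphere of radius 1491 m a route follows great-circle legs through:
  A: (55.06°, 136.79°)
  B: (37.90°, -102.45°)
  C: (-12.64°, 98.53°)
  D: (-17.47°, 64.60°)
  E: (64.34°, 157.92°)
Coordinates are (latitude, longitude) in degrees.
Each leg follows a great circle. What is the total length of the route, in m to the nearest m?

9446 m

Leg A→B: central angle 1.2949 rad, distance 1930.7 m.
Leg B→C: central angle 2.5931 rad, distance 3866.4 m.
Leg C→D: central angle 0.5773 rad, distance 860.7 m.
Leg D→E: central angle 1.8698 rad, distance 2787.8 m.
Total: 1930.7 + 3866.4 + 860.7 + 2787.8 ≈ 9446 m.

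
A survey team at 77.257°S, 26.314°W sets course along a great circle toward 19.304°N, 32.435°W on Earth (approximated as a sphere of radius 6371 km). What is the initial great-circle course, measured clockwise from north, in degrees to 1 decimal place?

354.2°

Δλ = -6.121° = -0.1068 rad.
y = sin Δλ · cos φ₂ = (-0.1066)(0.9438) = -0.1006
x = cos φ₁ sin φ₂ − sin φ₁ cos φ₂ cos Δλ = (0.2206)(0.3306) − (-0.9754)(0.9438)(0.9943) = 0.9882
θ = atan2(y, x) = -5.81°; adding 360° gives 354.2°.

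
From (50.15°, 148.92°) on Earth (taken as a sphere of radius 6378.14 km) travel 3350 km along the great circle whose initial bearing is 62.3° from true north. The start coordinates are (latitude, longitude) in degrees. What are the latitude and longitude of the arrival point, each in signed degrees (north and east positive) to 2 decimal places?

54.45°, -161.30°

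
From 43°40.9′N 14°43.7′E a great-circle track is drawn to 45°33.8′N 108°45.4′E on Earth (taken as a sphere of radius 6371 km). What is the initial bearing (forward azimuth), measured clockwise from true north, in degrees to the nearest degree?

52°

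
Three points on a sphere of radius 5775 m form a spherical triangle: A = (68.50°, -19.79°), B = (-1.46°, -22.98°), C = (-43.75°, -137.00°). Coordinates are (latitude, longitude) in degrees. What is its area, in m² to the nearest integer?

73977989 m²

Side lengths (central angles): a = 1.8508, b = 2.4410, c = 1.2216 rad; semiperimeter s = 2.7567.
By l'Huilier's theorem, tan(E/4) = √[tan(s/2) tan((s−a)/2) tan((s−b)/2) tan((s−c)/2)], giving spherical excess E = 2.2182 rad.
Area = E·R² = 2.2182 × (5775)² ≈ 73977989 m².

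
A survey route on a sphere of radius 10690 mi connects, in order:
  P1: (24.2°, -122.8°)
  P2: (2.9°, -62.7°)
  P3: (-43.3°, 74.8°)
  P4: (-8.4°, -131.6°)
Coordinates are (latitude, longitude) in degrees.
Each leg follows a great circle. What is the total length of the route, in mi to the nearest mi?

Leg P1→P2: central angle 1.0760 rad, distance 11502.6 mi.
Leg P2→P3: central angle 2.1780 rad, distance 23282.9 mi.
Leg P3→P4: central angle 2.1468 rad, distance 22949.5 mi.
Total: 11502.6 + 23282.9 + 22949.5 ≈ 57735 mi.

57735 mi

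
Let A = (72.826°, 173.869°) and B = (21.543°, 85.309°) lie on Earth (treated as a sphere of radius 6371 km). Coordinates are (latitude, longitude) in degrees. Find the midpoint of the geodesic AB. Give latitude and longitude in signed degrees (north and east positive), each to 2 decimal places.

Central angle δ = 1.2050 rad. Interpolating on the sphere with fraction f = 0.5:
P = [sin((1−f)δ)·A + sin(fδ)·B] / sin δ = 0.6068·A + 0.6068·B in Cartesian coordinates,
giving P = (-0.1320, 0.5817, 0.8026), i.e. latitude 53.38°, longitude 102.79°.

53.38°, 102.79°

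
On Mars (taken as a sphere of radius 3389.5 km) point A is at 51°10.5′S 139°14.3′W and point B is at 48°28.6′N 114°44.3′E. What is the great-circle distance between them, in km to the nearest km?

7943 km

In radians: φ₁ = -0.8932, φ₂ = 0.8461, Δλ = -106.023° = -1.8505 rad.
Haversine: a = sin²(Δφ/2) + cos φ₁ cos φ₂ sin²(Δλ/2) = 0.5838 + (0.6269)(0.6629)(0.6380) = 0.84900.
Central angle c = 2·arcsin(√a) = 2.34339 rad.
Distance = R·c = 3389.5 × 2.3434 ≈ 7943 km.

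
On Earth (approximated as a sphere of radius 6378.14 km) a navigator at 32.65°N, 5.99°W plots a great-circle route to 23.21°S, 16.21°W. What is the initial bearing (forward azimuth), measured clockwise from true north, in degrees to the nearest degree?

With φ₁ = 0.5699, φ₂ = -0.4051, Δλ = -0.1784 rad, the forward-azimuth formula gives
θ = atan2( sin Δλ cos φ₂ , cos φ₁ sin φ₂ − sin φ₁ cos φ₂ cos Δλ ) = atan2(-0.1631, -0.8198) = -168.75°.
Adding 360° brings this into [0°, 360°): 191°.

191°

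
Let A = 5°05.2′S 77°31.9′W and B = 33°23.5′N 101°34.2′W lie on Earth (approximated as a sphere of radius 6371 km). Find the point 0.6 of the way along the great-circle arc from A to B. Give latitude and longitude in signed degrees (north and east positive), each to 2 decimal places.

18.32°, -90.82°

Central angle δ = 0.7803 rad. Interpolating on the sphere with fraction f = 0.6:
P = [sin((1−f)δ)·A + sin(fδ)·B] / sin δ = 0.4365·A + 0.6415·B in Cartesian coordinates,
giving P = (-0.0135, -0.9492, 0.3143), i.e. latitude 18.32°, longitude -90.82°.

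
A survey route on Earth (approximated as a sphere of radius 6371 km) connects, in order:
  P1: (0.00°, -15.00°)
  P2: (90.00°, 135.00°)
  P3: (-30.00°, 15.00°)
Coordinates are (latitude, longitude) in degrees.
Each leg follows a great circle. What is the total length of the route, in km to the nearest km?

23351 km

Leg P1→P2: central angle 1.5708 rad, distance 10007.5 km.
Leg P2→P3: central angle 2.0944 rad, distance 13343.4 km.
Total: 10007.5 + 13343.4 ≈ 23351 km.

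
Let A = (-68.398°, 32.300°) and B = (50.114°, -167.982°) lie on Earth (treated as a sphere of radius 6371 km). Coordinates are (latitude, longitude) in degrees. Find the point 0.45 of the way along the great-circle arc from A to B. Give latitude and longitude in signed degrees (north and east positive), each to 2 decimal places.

-34.42°, 166.21°

Central angle δ = 2.7787 rad. Interpolating on the sphere with fraction f = 0.45:
P = [sin((1−f)δ)·A + sin(fδ)·B] / sin δ = 2.8145·A + 2.6737·B in Cartesian coordinates,
giving P = (-0.8011, 0.1967, -0.5652), i.e. latitude -34.42°, longitude 166.21°.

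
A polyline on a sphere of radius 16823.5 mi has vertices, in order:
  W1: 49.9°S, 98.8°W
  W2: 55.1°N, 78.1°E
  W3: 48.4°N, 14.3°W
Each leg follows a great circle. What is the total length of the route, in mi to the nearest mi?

66884 mi

Leg W1→W2: central angle 3.0451 rad, distance 51228.7 mi.
Leg W2→W3: central angle 0.9305 rad, distance 15654.9 mi.
Total: 51228.7 + 15654.9 ≈ 66884 mi.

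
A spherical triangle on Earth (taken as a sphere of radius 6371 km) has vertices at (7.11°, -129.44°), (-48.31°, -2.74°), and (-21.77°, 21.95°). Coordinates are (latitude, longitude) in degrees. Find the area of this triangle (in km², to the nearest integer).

26081557 km²

Side lengths (central angles): a = 0.5769, b = 2.5962, c = 2.0793 rad; semiperimeter s = 2.6262.
By l'Huilier's theorem, tan(E/4) = √[tan(s/2) tan((s−a)/2) tan((s−b)/2) tan((s−c)/2)], giving spherical excess E = 0.6426 rad.
Area = E·R² = 0.6426 × (6371)² ≈ 26081557 km².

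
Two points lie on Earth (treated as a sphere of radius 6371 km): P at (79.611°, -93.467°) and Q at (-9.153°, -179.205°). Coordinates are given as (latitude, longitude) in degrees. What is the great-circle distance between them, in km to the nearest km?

10923 km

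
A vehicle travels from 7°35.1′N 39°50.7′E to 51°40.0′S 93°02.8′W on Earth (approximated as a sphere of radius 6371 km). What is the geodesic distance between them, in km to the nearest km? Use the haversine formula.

13506 km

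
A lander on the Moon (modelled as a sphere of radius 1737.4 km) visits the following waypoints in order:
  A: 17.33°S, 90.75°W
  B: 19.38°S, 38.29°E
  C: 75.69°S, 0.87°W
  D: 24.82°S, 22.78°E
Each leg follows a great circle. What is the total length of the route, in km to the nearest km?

6975 km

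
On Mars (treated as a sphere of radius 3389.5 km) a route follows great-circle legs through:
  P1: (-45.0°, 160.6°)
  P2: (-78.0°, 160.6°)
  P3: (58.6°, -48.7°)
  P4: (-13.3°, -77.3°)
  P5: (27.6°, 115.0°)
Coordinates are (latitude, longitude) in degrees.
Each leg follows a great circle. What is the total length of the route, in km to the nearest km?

Leg P1→P2: central angle 0.5760 rad, distance 1952.2 km.
Leg P2→P3: central angle 2.7635 rad, distance 9366.8 km.
Leg P3→P4: central angle 1.3193 rad, distance 4471.9 km.
Leg P4→P5: central angle 2.8215 rad, distance 9563.6 km.
Total: 1952.2 + 9366.8 + 4471.9 + 9563.6 ≈ 25355 km.

25355 km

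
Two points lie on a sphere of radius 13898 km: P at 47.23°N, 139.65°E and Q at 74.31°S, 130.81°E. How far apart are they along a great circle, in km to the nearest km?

Let φ₁ = 0.8243 rad, φ₂ = -1.2970 rad, and Δλ = -0.1543 rad.
cos c = sin φ₁ sin φ₂ + cos φ₁ cos φ₂ cos Δλ = (0.7341)(-0.9627) + (0.6791)(0.2704)(0.9881) = -0.52528,
so c = arccos(-0.52528) = 2.12383 rad.
Distance = R·c = 13898 × 2.1238 ≈ 29517 km.

29517 km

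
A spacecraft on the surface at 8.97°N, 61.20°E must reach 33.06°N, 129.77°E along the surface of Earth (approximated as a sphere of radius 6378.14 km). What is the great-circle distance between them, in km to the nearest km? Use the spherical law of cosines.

7481 km

With latitudes φ₁ = 8.970°, φ₂ = 33.060° and longitude difference Δλ = 68.570°:
cos c = sin φ₁ sin φ₂ + cos φ₁ cos φ₂ cos Δλ = (0.1559)(0.5455) + (0.9878)(0.8381)(0.3654) = 0.38752,
so c = arccos(0.38752) = 1.17285 rad.
Distance = R·c = 6378.14 × 1.1729 ≈ 7481 km.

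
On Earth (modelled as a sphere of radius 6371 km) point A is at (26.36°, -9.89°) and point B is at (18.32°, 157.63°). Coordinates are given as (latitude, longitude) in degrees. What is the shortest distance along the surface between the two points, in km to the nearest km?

Let φ₁ = 0.4601 rad, φ₂ = 0.3197 rad, and Δλ = 2.9238 rad.
cos c = sin φ₁ sin φ₂ + cos φ₁ cos φ₂ cos Δλ = (0.4440)(0.3143) + (0.8960)(0.9493)(-0.9764) = -0.69095,
so c = arccos(-0.69095) = 2.33359 rad.
Distance = R·c = 6371 × 2.3336 ≈ 14867 km.

14867 km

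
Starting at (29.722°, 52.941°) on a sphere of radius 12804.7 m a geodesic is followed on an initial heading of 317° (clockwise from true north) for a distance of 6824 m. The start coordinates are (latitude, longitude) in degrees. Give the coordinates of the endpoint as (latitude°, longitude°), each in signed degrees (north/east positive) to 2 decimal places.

48.57°, 21.37°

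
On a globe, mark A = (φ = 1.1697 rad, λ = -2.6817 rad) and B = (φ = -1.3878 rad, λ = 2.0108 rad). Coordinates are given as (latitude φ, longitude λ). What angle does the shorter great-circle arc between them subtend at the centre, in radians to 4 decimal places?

With latitudes φ₁ = 67.019°, φ₂ = -79.515° and longitude difference Δλ = -91.140°:
Haversine: a = sin²(Δφ/2) + cos φ₁ cos φ₂ sin²(Δλ/2) = 0.9171 + (0.3904)(0.1820)(0.5099) = 0.95334.
Central angle c = 2·arcsin(√a) = 2.70613 rad.
So the angular separation is 2.7061 rad.

2.7061 rad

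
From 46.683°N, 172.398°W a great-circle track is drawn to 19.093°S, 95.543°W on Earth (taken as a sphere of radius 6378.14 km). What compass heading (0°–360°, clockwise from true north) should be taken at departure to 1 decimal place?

Δλ = 76.855° = 1.3414 rad.
y = sin Δλ · cos φ₂ = (0.9738)(0.9450) = 0.9202
x = cos φ₁ sin φ₂ − sin φ₁ cos φ₂ cos Δλ = (0.6860)(-0.3271) − (0.7276)(0.9450)(0.2274) = -0.3808
θ = atan2(y, x) = 112.48°, so the bearing is 112.5°.

112.5°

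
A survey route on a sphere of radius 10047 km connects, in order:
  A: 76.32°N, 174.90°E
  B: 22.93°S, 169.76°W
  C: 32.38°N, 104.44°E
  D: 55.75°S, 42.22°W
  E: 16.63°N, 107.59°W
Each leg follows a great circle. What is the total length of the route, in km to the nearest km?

76492 km

Leg A→B: central angle 1.7401 rad, distance 17482.9 km.
Leg B→C: central angle 1.7231 rad, distance 17311.7 km.
Leg C→D: central angle 2.5676 rad, distance 25796.7 km.
Leg D→E: central angle 1.5826 rad, distance 15900.5 km.
Total: 17482.9 + 17311.7 + 25796.7 + 15900.5 ≈ 76492 km.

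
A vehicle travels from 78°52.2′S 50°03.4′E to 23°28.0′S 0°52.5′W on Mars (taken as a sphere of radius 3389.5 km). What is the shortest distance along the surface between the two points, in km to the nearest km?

3540 km

Let φ₁ = -1.3765 rad, φ₂ = -0.4096 rad, and Δλ = -0.8889 rad.
cos c = sin φ₁ sin φ₂ + cos φ₁ cos φ₂ cos Δλ = (-0.9812)(-0.3982) + (0.1930)(0.9173)(0.6302) = 0.50232,
so c = arccos(0.50232) = 1.04451 rad.
Distance = R·c = 3389.5 × 1.0445 ≈ 3540 km.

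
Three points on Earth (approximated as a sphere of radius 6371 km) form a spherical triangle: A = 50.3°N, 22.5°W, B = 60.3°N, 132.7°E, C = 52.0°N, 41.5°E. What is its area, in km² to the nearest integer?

12405267 km²

Side lengths (central angles): a = 0.8256, b = 0.6782, c = 1.1799 rad; semiperimeter s = 1.3419.
By l'Huilier's theorem, tan(E/4) = √[tan(s/2) tan((s−a)/2) tan((s−b)/2) tan((s−c)/2)], giving spherical excess E = 0.3056 rad.
Area = E·R² = 0.3056 × (6371)² ≈ 12405267 km².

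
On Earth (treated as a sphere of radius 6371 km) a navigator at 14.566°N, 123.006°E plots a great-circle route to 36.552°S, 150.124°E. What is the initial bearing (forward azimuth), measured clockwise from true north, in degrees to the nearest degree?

Δλ = 27.118° = 0.4733 rad.
y = sin Δλ · cos φ₂ = (0.4558)(0.8033) = 0.3662
x = cos φ₁ sin φ₂ − sin φ₁ cos φ₂ cos Δλ = (0.9679)(-0.5956) − (0.2515)(0.8033)(0.8901) = -0.7562
θ = atan2(y, x) = 154.16°, so the bearing is 154°.

154°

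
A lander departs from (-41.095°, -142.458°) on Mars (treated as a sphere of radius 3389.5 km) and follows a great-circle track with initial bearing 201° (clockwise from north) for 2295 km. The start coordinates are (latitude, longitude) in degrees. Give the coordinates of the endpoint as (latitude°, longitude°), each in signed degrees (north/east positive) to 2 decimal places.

-72.38°, 169.65°

Angular distance δ = d/R = 2295/3389.5 = 0.67709 rad; initial bearing θ = 3.5081 rad.
sin φ₂ = sin φ₁ cos δ + cos φ₁ sin δ cos θ = (-0.6573)(0.7794) + (0.7536)(0.6265)(-0.9336) = -0.9531, so φ₂ = -72.38°.
Δλ = atan2(sin θ sin δ cos φ₁, cos δ − sin φ₁ sin φ₂) = atan2(-0.1692, 0.1529) = -47.897°.
λ₂ = -142.458° − 47.897° = -190.35° → 169.65° after wrapping to (−180°, 180°].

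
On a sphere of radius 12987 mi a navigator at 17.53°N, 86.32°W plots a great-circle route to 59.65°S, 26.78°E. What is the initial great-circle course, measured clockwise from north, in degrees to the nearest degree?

149°

Δλ = 113.100° = 1.9740 rad.
y = sin Δλ · cos φ₂ = (0.9198)(0.5053) = 0.4648
x = cos φ₁ sin φ₂ − sin φ₁ cos φ₂ cos Δλ = (0.9536)(-0.8630) − (0.3012)(0.5053)(-0.3923) = -0.7632
θ = atan2(y, x) = 148.66°, so the bearing is 149°.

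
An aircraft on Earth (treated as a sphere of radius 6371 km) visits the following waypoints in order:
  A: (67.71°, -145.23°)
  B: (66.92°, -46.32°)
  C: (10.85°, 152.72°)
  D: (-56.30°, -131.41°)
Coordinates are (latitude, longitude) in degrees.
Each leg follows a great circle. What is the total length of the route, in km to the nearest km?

25179 km

Leg A→B: central angle 0.5949 rad, distance 3790.3 km.
Leg B→C: central angle 1.7627 rad, distance 11230.5 km.
Leg C→D: central angle 1.5944 rad, distance 10157.8 km.
Total: 3790.3 + 11230.5 + 10157.8 ≈ 25179 km.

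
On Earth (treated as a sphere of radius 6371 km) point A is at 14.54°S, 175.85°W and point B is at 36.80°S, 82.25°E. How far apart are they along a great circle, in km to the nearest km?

10068 km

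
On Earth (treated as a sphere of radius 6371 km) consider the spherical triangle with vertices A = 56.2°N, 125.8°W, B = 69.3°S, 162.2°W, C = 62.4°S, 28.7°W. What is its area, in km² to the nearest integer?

75525164 km²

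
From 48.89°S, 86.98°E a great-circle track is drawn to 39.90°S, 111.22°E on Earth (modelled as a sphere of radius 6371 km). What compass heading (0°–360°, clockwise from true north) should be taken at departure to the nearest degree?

72°

Δλ = 24.240° = 0.4231 rad.
y = sin Δλ · cos φ₂ = (0.4106)(0.7672) = 0.3150
x = cos φ₁ sin φ₂ − sin φ₁ cos φ₂ cos Δλ = (0.6575)(-0.6414) − (-0.7534)(0.7672)(0.9118) = 0.1053
θ = atan2(y, x) = 71.51°, so the bearing is 72°.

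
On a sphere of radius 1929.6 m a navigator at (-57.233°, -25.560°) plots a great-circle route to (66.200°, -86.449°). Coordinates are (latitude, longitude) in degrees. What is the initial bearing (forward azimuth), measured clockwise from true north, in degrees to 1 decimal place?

331.9°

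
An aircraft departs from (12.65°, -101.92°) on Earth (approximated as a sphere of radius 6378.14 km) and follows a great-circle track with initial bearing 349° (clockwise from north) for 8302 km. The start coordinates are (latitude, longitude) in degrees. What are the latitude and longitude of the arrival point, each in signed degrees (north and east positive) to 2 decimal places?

78.98°, -176.07°

Angular distance δ = d/R = 8302/6378.14 = 1.30163 rad; initial bearing θ = 6.0912 rad.
sin φ₂ = sin φ₁ cos δ + cos φ₁ sin δ cos θ = (0.2190)(0.2659) + (0.9757)(0.9640)(0.9816) = 0.9815, so φ₂ = 78.98°.
Δλ = atan2(sin θ sin δ cos φ₁, cos δ − sin φ₁ sin φ₂) = atan2(-0.1795, 0.0510) = -74.145°.
λ₂ = -101.920° − 74.145° = -176.07°.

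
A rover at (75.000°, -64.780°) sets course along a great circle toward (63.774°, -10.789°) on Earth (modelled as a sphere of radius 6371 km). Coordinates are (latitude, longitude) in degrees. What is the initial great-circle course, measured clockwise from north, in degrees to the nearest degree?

Δλ = 53.991° = 0.9423 rad.
y = sin Δλ · cos φ₂ = (0.8089)(0.4419) = 0.3575
x = cos φ₁ sin φ₂ − sin φ₁ cos φ₂ cos Δλ = (0.2588)(0.8971) − (0.9659)(0.4419)(0.5879) = -0.0188
θ = atan2(y, x) = 93.01°, so the bearing is 93°.

93°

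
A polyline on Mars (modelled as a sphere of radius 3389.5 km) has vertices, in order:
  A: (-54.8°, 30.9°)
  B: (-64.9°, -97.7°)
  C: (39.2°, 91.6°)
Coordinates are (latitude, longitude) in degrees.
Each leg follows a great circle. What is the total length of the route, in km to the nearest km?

Leg A→B: central angle 0.9429 rad, distance 3196.0 km.
Leg B→C: central angle 2.6832 rad, distance 9094.6 km.
Total: 3196.0 + 9094.6 ≈ 12291 km.

12291 km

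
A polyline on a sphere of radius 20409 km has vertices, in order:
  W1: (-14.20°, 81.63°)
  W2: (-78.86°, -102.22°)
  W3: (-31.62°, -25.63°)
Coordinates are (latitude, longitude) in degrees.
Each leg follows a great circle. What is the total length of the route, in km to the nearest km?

Leg W1→W2: central angle 1.5170 rad, distance 30959.8 km.
Leg W2→W3: central angle 0.9854 rad, distance 20110.3 km.
Total: 30959.8 + 20110.3 ≈ 51070 km.

51070 km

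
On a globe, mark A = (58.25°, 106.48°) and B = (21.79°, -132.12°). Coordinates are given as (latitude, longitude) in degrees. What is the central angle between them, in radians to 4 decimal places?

1.5097 rad

In radians: φ₁ = 1.0167, φ₂ = 0.3803, Δλ = 121.400° = 2.1188 rad.
cos c = sin φ₁ sin φ₂ + cos φ₁ cos φ₂ cos Δλ = (0.8504)(0.3712) + (0.5262)(0.9286)(-0.5210) = 0.06108,
so c = arccos(0.06108) = 1.50968 rad.
So the angular separation is 1.5097 rad.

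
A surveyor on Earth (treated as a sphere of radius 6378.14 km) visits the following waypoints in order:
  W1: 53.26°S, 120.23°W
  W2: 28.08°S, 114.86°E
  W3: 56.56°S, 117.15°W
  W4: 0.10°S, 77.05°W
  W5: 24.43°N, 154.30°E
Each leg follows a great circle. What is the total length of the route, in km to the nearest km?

40076 km

Leg W1→W2: central angle 1.4956 rad, distance 9538.9 km.
Leg W2→W3: central angle 1.4771 rad, distance 9421.4 km.
Leg W3→W4: central angle 1.1341 rad, distance 7233.3 km.
Leg W4→W5: central angle 2.1765 rad, distance 13882.2 km.
Total: 9538.9 + 9421.4 + 7233.3 + 13882.2 ≈ 40076 km.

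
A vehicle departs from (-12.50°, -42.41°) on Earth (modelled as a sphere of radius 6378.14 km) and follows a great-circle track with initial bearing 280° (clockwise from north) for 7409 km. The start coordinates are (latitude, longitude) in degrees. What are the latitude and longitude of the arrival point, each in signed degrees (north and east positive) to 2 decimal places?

Angular distance δ = d/R = 7409/6378.14 = 1.16162 rad; initial bearing θ = 4.8869 rad.
sin φ₂ = sin φ₁ cos δ + cos φ₁ sin δ cos θ = (-0.2164)(0.3979) + (0.9763)(0.9175)(0.1736) = 0.0694, so φ₂ = 3.98°.
Δλ = atan2(sin θ sin δ cos φ₁, cos δ − sin φ₁ sin φ₂) = atan2(-0.8821, 0.4129) = -64.917°.
λ₂ = -42.410° − 64.917° = -107.33°.

3.98°, -107.33°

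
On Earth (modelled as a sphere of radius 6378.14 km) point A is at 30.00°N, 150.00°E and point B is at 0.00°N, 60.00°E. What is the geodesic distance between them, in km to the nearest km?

10019 km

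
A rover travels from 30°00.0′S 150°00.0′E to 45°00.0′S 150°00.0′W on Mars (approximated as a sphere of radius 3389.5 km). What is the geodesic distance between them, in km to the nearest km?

2882 km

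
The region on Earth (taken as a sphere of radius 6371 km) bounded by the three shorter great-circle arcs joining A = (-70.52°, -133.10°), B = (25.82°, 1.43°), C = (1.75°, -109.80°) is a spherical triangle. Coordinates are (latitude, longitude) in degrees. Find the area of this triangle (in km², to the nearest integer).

92208465 km²

Side lengths (central angles): a = 1.8886, b = 1.2898, c = 2.2410 rad; semiperimeter s = 2.7097.
By l'Huilier's theorem, tan(E/4) = √[tan(s/2) tan((s−a)/2) tan((s−b)/2) tan((s−c)/2)], giving spherical excess E = 2.2717 rad.
Area = E·R² = 2.2717 × (6371)² ≈ 92208465 km².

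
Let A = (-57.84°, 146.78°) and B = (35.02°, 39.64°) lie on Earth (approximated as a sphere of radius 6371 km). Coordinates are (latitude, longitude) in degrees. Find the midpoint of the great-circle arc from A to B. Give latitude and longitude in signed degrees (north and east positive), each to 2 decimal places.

-18.09°, 77.17°

Central angle δ = 2.2323 rad. Interpolating on the sphere with fraction f = 0.5:
P = [sin((1−f)δ)·A + sin(fδ)·B] / sin δ = 1.1385·A + 1.1385·B in Cartesian coordinates,
giving P = (0.2110, 0.9269, -0.3105), i.e. latitude -18.09°, longitude 77.17°.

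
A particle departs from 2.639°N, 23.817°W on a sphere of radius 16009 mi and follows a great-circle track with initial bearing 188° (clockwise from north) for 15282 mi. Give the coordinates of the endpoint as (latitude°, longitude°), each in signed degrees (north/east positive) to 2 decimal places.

-51.32°, -34.29°

Angular distance δ = d/R = 15282/16009 = 0.95459 rad; initial bearing θ = 3.2812 rad.
sin φ₂ = sin φ₁ cos δ + cos φ₁ sin δ cos θ = (0.0460)(0.5779) + (0.9989)(0.8161)(-0.9903) = -0.7807, so φ₂ = -51.32°.
Δλ = atan2(sin θ sin δ cos φ₁, cos δ − sin φ₁ sin φ₂) = atan2(-0.1135, 0.6139) = -10.471°.
λ₂ = -23.817° − 10.471° = -34.29°.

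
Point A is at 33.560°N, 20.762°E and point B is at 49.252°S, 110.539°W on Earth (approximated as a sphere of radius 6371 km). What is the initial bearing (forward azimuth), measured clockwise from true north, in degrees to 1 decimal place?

231.3°

With φ₁ = 0.5857, φ₂ = -0.8596, Δλ = -2.2916 rad, the forward-azimuth formula gives
θ = atan2( sin Δλ cos φ₂ , cos φ₁ sin φ₂ − sin φ₁ cos φ₂ cos Δλ ) = atan2(-0.4904, -0.3931) = -128.72°.
Adding 360° brings this into [0°, 360°): 231.3°.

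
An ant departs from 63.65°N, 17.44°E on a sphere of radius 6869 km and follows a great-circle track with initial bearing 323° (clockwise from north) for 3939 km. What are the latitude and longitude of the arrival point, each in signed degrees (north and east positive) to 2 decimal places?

Angular distance δ = d/R = 3939/6869 = 0.57345 rad; initial bearing θ = 5.6374 rad.
sin φ₂ = sin φ₁ cos δ + cos φ₁ sin δ cos θ = (0.8961)(0.8400) + (0.4439)(0.5425)(0.7986) = 0.9451, so φ₂ = 70.92°.
Δλ = atan2(sin θ sin δ cos φ₁, cos δ − sin φ₁ sin φ₂) = atan2(-0.1449, -0.0068) = -92.703°.
λ₂ = 17.440° − 92.703° = -75.26°.

70.92°, -75.26°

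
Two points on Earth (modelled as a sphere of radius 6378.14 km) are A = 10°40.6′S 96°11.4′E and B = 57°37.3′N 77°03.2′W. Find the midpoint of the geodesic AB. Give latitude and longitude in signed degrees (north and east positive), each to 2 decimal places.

The central angle between A and B is δ = 2.3173 rad.
With f = 0.5, the slerp weights are sin((1−f)δ)/sin δ = 1.2481 and sin(fδ)/sin δ = 1.2481.
Weighted sum of the unit vectors: (1.2481)·(-0.1060,0.9770,-0.1853) + (1.2481)·(0.1200,-0.5219,0.8445) = (0.0175, 0.5680, 0.8229).
Converting back: φ = atan2(z, √(x²+y²)) = 55.37°, λ = atan2(y, x) = 88.24°.

55.37°, 88.24°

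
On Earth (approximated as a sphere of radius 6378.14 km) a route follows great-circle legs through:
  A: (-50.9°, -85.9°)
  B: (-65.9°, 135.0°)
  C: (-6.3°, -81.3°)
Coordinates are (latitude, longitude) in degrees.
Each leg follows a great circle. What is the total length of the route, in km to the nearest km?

18056 km

Leg A→B: central angle 1.0312 rad, distance 6577.4 km.
Leg B→C: central angle 1.7997 rad, distance 11478.9 km.
Total: 6577.4 + 11478.9 ≈ 18056 km.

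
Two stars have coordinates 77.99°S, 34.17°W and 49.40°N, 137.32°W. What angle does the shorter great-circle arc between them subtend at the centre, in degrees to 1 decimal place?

140.7°

In radians: φ₁ = -1.3612, φ₂ = 0.8622, Δλ = -103.150° = -1.8003 rad.
Haversine: a = sin²(Δφ/2) + cos φ₁ cos φ₂ sin²(Δλ/2) = 0.8036 + (0.2081)(0.6508)(0.6138) = 0.88673.
Central angle c = 2·arcsin(√a) = 2.45508 rad.
So the angular separation is 140.7°.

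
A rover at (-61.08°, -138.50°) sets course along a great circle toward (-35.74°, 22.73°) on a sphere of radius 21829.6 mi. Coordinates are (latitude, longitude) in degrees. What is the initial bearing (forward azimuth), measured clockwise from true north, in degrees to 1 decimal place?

With φ₁ = -1.0660, φ₂ = -0.6238, Δλ = 2.8140 rad, the forward-azimuth formula gives
θ = atan2( sin Δλ cos φ₂ , cos φ₁ sin φ₂ − sin φ₁ cos φ₂ cos Δλ ) = atan2(0.2612, -0.9551) = 164.71°.
So the initial bearing is 164.7°.

164.7°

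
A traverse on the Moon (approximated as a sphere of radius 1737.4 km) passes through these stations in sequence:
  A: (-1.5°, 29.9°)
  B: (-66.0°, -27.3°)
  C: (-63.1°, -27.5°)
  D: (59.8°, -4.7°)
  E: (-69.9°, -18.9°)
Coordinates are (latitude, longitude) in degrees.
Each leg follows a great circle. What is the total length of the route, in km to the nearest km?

10097 km

Leg A→B: central angle 1.3241 rad, distance 2300.5 km.
Leg B→C: central angle 0.0506 rad, distance 88.0 km.
Leg C→D: central angle 2.1663 rad, distance 3763.8 km.
Leg D→E: central angle 2.2706 rad, distance 3944.9 km.
Total: 2300.5 + 88.0 + 3763.8 + 3944.9 ≈ 10097 km.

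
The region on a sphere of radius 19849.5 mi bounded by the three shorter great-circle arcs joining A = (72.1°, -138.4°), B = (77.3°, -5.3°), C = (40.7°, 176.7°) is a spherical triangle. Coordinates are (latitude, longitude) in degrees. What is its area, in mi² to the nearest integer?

Side lengths (central angles): a = 1.0820, b = 0.6671, c = 0.4904 rad; semiperimeter s = 1.1198.
By l'Huilier's theorem, tan(E/4) = √[tan(s/2) tan((s−a)/2) tan((s−b)/2) tan((s−c)/2)], giving spherical excess E = 0.1191 rad.
Area = E·R² = 0.1191 × (19849.5)² ≈ 46937394 mi².

46937394 mi²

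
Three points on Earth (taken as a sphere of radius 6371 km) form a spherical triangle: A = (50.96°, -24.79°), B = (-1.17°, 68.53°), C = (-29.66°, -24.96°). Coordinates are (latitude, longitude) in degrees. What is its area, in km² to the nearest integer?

Side lengths (central angles): a = 1.6136, b = 1.4071, c = 1.6231 rad; semiperimeter s = 2.3219.
By l'Huilier's theorem, tan(E/4) = √[tan(s/2) tan((s−a)/2) tan((s−b)/2) tan((s−c)/2)], giving spherical excess E = 1.4898 rad.
Area = E·R² = 1.4898 × (6371)² ≈ 60469846 km².

60469846 km²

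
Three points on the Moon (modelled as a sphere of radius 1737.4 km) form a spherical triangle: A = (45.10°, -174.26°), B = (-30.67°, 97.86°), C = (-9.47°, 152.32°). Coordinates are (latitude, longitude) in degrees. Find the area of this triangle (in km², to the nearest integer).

Side lengths (central angles): a = 0.9557, b = 1.0876, c = 1.9165 rad; semiperimeter s = 1.9799.
By l'Huilier's theorem, tan(E/4) = √[tan(s/2) tan((s−a)/2) tan((s−b)/2) tan((s−c)/2)], giving spherical excess E = 0.4539 rad.
Area = E·R² = 0.4539 × (1737.4)² ≈ 1370098 km².

1370098 km²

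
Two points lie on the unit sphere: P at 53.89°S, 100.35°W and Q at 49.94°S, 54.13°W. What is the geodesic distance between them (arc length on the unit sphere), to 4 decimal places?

0.4933

Let φ₁ = -0.9406 rad, φ₂ = -0.8716 rad, and Δλ = 0.8067 rad.
Haversine: a = sin²(Δφ/2) + cos φ₁ cos φ₂ sin²(Δλ/2) = 0.0012 + (0.5893)(0.6436)(0.1541) = 0.05962.
Central angle c = 2·arcsin(√a) = 0.49333 rad.
On the unit sphere the arc length equals the central angle: 0.4933.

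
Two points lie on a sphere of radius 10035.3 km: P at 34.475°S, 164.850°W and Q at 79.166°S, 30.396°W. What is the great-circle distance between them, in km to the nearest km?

11108 km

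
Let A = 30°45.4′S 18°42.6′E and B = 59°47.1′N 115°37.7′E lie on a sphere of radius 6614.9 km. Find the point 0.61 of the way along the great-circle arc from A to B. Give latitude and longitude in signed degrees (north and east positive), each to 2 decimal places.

Central angle δ = 2.0875 rad. Interpolating on the sphere with fraction f = 0.61:
P = [sin((1−f)δ)·A + sin(fδ)·B] / sin δ = 0.8363·A + 1.0996·B in Cartesian coordinates,
giving P = (0.4413, 0.7295, 0.5226), i.e. latitude 31.51°, longitude 58.83°.

31.51°, 58.83°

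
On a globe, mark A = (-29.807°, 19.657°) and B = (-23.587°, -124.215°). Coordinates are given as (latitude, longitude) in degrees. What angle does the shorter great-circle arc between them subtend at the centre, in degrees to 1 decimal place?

In radians: φ₁ = -0.5202, φ₂ = -0.4117, Δλ = -143.872° = -2.5110 rad.
Haversine: a = sin²(Δφ/2) + cos φ₁ cos φ₂ sin²(Δλ/2) = 0.0029 + (0.8677)(0.9165)(0.9039) = 0.72170.
Central angle c = 2·arcsin(√a) = 2.03018 rad.
So the angular separation is 116.3°.

116.3°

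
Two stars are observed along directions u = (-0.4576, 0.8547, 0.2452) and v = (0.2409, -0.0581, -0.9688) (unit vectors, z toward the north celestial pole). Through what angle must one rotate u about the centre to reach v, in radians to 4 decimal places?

u·v = -0.3974; |u| = 1.0000, |v| = 1.0000.
cos θ = (u·v)/(|u||v|) = -0.3974, so θ = 1.9795 rad.

1.9795 rad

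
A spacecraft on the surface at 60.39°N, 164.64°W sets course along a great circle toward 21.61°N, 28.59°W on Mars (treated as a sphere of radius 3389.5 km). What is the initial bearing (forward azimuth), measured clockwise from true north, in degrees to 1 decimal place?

40.2°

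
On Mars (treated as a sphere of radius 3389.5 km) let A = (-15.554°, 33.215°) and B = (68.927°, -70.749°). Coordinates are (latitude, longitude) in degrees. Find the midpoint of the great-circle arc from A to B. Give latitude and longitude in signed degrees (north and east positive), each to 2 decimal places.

35.18°, 11.51°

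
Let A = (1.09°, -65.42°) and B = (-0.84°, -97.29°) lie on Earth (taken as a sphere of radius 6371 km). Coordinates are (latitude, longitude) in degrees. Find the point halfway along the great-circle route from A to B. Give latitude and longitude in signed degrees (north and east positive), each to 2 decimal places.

0.13°, -81.36°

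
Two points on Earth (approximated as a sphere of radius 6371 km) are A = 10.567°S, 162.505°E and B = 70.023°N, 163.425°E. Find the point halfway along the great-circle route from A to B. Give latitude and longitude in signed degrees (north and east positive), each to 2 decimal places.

Central angle δ = 1.4066 rad. Interpolating on the sphere with fraction f = 0.5:
P = [sin((1−f)δ)·A + sin(fδ)·B] / sin δ = 0.6556·A + 0.6556·B in Cartesian coordinates,
giving P = (-0.8293, 0.2576, 0.4959), i.e. latitude 29.73°, longitude 162.74°.

29.73°, 162.74°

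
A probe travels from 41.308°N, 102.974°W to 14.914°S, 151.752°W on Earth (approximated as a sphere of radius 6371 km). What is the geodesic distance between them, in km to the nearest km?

8010 km

Let φ₁ = 0.7210 rad, φ₂ = -0.2603 rad, and Δλ = -0.8513 rad.
cos c = sin φ₁ sin φ₂ + cos φ₁ cos φ₂ cos Δλ = (0.6601)(-0.2574) + (0.7512)(0.9663)(0.6590) = 0.30844,
so c = arccos(0.30844) = 1.25724 rad.
Distance = R·c = 6371 × 1.2572 ≈ 8010 km.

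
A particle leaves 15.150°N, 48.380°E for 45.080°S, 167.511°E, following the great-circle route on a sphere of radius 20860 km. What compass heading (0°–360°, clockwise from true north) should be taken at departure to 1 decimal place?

Δλ = 119.131° = 2.0792 rad.
y = sin Δλ · cos φ₂ = (0.8735)(0.7061) = 0.6168
x = cos φ₁ sin φ₂ − sin φ₁ cos φ₂ cos Δλ = (0.9652)(-0.7081) − (0.2613)(0.7061)(-0.4868) = -0.5936
θ = atan2(y, x) = 133.90°, so the bearing is 133.9°.

133.9°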